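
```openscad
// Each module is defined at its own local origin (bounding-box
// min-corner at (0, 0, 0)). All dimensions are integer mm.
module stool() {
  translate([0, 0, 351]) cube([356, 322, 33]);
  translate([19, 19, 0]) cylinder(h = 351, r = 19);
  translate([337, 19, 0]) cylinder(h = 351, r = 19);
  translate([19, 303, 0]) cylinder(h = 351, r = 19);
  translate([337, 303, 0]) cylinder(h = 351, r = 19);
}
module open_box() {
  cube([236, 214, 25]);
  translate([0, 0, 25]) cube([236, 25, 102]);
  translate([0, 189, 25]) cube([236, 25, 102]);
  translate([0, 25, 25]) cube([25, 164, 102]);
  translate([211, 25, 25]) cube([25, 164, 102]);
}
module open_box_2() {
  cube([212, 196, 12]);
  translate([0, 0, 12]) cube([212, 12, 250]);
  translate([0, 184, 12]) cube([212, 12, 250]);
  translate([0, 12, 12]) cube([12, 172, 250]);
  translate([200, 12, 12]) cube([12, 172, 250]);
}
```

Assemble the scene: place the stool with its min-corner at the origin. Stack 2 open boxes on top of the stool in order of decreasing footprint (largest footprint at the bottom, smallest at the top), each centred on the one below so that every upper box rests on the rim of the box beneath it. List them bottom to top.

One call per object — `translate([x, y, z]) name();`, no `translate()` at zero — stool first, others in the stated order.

stool();
translate([60, 54, 384]) open_box();
translate([72, 63, 511]) open_box_2();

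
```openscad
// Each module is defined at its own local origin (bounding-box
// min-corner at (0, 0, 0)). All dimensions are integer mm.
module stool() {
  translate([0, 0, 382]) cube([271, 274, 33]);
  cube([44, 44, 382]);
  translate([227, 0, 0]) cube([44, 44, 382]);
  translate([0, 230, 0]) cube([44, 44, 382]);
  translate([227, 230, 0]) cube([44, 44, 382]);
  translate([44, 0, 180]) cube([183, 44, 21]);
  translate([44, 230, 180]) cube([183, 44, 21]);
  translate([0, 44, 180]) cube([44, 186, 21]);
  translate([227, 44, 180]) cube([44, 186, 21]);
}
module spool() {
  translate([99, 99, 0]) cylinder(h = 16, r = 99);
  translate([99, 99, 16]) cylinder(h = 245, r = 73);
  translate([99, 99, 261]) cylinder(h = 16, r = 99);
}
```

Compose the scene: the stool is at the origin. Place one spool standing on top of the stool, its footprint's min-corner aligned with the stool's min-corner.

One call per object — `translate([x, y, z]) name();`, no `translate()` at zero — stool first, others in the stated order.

stool();
translate([0, 0, 415]) spool();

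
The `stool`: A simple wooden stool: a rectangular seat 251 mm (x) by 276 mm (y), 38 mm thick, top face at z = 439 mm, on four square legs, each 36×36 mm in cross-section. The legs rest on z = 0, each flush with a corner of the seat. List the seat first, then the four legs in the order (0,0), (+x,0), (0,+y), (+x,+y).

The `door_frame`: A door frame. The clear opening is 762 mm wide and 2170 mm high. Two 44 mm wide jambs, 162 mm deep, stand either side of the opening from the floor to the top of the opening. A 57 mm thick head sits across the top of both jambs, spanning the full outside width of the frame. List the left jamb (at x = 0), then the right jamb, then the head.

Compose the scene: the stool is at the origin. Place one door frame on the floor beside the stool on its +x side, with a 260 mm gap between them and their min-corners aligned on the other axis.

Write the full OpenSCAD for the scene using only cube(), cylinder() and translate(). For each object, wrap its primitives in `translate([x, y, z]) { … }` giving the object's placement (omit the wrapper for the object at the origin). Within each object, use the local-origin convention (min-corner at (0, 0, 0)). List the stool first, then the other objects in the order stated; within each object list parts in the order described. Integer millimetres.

translate([0, 0, 401]) cube([251, 276, 38]);
cube([36, 36, 401]);
translate([215, 0, 0]) cube([36, 36, 401]);
translate([0, 240, 0]) cube([36, 36, 401]);
translate([215, 240, 0]) cube([36, 36, 401]);
translate([511, 0, 0]) {
  cube([44, 162, 2170]);
  translate([806, 0, 0]) cube([44, 162, 2170]);
  translate([0, 0, 2170]) cube([850, 162, 57]);
}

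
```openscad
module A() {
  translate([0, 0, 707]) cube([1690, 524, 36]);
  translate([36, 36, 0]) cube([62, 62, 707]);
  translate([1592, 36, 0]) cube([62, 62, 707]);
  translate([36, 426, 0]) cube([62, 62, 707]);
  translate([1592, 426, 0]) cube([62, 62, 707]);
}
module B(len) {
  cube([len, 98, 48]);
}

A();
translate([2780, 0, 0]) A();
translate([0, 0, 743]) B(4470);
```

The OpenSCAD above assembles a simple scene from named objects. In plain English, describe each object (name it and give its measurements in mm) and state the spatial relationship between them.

A is a table: top 1690 mm (x) × 524 mm (y), 36 mm thick, upper face at z = 743 mm, on four 62×62 mm square legs, each inset 36 mm from the nearest pair of top edges, running from z = 0 to the bottom of the top.

B is a rectangular beam 4470 mm long (x), 98 mm deep (y), 48 mm thick (z).

The beam spans the tops of two tables placed 1090 mm apart, resting at z = 743 mm.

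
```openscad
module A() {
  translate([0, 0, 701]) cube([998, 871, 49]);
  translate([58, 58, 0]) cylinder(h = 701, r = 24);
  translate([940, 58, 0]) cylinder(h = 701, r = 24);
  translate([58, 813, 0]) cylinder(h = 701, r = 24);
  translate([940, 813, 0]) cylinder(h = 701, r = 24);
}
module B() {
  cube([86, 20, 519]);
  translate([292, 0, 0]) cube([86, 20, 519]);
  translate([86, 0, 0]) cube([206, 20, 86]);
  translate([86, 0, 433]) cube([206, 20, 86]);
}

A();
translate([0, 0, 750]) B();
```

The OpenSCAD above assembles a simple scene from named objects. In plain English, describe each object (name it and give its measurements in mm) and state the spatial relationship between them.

A is a table with a 998×871 mm rectangular top, 49 mm thick, top surface at z = 750 mm, supported by four round legs of 48 mm diameter, each leg's bounding box inset 34 mm from the nearest pair of top edges, running from the floor.

B is a rectangular picture frame lying in the x–z plane (depth along y). The opening is 206 mm wide (x) by 347 mm tall (z), surrounded by a border 86 mm wide on all four sides. The frame is 20 mm deep and is made of two full-height vertical stiles with two horizontal rails fitted between them.

The picture frame is on top of the table.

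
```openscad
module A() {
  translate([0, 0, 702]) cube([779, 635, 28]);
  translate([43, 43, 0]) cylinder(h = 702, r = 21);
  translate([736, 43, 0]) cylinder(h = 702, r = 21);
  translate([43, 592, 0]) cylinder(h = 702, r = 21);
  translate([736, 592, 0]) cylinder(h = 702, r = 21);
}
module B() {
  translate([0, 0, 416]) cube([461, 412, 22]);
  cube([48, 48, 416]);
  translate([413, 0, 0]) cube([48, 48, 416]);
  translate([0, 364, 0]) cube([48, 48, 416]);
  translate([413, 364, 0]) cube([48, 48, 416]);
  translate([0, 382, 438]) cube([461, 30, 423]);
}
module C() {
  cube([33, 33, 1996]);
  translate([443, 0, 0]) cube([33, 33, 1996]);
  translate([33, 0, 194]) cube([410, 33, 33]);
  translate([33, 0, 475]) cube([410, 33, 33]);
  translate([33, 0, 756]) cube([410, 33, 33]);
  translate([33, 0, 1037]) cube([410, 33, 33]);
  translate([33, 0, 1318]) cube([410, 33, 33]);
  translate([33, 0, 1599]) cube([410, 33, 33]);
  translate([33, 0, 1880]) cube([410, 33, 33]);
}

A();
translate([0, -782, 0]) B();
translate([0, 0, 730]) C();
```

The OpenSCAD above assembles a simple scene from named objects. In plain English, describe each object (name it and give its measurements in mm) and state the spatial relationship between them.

A is a rectangular dining table. The top is 779×635×28 mm with its upper surface at z = 730 mm. It stands on four round legs of 42 mm diameter, each leg's bounding box inset 22 mm from the nearest pair of top edges, running from the floor to the underside of the top.

B is a chair: 461×412 mm seat, 22 mm thick, top at z = 438 mm, on four 48 mm square corner legs flush with the seat edges. A 30 mm thick backrest slab spans the full seat width, extending 423 mm above the seat top, its back face flush with the seat's +y edge.

C is a wooden ladder with two side rails of 33×33 mm section and 1996 mm height, set 476 mm apart overall. Between them run 7 rectangular rungs (33 mm deep, 33 mm thick), front faces flush with the rails' −y face. The bottom of the first rung is 194 mm above the floor and each subsequent rung is 281 mm higher than the one below.

The chair is on the floor beside the table on its −y side. The ladder is on top of the table.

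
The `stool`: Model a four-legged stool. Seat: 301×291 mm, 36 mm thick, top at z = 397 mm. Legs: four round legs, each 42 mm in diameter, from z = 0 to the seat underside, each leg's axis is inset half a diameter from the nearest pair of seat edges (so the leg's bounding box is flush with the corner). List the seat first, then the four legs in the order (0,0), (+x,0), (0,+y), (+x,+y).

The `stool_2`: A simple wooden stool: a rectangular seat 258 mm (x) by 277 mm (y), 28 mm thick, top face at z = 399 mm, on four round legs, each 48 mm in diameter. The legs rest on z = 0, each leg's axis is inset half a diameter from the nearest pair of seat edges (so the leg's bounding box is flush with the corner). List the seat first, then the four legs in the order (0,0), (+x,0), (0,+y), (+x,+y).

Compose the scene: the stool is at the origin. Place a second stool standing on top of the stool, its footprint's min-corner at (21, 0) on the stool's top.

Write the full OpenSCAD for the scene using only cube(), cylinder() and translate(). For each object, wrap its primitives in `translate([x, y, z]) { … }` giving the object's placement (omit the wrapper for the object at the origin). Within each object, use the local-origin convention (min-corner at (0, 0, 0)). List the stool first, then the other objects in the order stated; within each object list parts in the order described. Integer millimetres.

translate([0, 0, 361]) cube([301, 291, 36]);
translate([21, 21, 0]) cylinder(h = 361, r = 21);
translate([280, 21, 0]) cylinder(h = 361, r = 21);
translate([21, 270, 0]) cylinder(h = 361, r = 21);
translate([280, 270, 0]) cylinder(h = 361, r = 21);
translate([21, 0, 397]) {
  translate([0, 0, 371]) cube([258, 277, 28]);
  translate([24, 24, 0]) cylinder(h = 371, r = 24);
  translate([234, 24, 0]) cylinder(h = 371, r = 24);
  translate([24, 253, 0]) cylinder(h = 371, r = 24);
  translate([234, 253, 0]) cylinder(h = 371, r = 24);
}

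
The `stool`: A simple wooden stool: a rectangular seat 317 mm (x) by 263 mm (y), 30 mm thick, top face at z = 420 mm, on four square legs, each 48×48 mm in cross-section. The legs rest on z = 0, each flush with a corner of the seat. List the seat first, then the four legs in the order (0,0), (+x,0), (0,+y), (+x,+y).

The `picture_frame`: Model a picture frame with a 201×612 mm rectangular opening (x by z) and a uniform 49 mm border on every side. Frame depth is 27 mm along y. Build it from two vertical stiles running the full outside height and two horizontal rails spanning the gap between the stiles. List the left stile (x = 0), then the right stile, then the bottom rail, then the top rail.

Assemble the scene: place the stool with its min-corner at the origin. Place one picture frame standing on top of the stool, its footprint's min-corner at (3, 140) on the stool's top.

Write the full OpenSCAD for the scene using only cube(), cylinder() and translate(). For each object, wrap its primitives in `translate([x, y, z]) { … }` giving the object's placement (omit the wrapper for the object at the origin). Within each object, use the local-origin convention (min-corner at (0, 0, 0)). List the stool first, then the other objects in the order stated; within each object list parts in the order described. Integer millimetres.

translate([0, 0, 390]) cube([317, 263, 30]);
cube([48, 48, 390]);
translate([269, 0, 0]) cube([48, 48, 390]);
translate([0, 215, 0]) cube([48, 48, 390]);
translate([269, 215, 0]) cube([48, 48, 390]);
translate([3, 140, 420]) {
  cube([49, 27, 710]);
  translate([250, 0, 0]) cube([49, 27, 710]);
  translate([49, 0, 0]) cube([201, 27, 49]);
  translate([49, 0, 661]) cube([201, 27, 49]);
}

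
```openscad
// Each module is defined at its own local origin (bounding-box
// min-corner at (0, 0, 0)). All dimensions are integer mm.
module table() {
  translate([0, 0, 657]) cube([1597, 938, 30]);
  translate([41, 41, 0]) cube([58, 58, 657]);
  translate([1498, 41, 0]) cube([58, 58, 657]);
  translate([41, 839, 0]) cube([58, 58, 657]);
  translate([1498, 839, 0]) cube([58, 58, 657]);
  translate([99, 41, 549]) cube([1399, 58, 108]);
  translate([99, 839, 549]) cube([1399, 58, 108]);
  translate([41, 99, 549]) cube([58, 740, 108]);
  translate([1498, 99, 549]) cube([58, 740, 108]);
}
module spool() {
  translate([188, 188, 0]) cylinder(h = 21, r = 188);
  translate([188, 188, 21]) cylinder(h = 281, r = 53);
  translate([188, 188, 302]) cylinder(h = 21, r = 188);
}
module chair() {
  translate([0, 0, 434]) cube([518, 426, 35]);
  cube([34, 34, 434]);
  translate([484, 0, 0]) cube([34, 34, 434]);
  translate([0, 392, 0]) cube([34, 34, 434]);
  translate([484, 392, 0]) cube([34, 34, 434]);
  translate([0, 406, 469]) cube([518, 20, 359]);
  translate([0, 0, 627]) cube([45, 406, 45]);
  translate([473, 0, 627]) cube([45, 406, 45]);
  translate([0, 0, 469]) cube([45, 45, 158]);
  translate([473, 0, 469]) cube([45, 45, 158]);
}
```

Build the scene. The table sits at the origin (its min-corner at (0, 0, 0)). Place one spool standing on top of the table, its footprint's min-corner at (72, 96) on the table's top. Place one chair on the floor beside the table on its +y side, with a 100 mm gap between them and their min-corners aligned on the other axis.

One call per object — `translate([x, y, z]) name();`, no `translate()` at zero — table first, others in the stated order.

table();
translate([72, 96, 687]) spool();
translate([0, 1038, 0]) chair();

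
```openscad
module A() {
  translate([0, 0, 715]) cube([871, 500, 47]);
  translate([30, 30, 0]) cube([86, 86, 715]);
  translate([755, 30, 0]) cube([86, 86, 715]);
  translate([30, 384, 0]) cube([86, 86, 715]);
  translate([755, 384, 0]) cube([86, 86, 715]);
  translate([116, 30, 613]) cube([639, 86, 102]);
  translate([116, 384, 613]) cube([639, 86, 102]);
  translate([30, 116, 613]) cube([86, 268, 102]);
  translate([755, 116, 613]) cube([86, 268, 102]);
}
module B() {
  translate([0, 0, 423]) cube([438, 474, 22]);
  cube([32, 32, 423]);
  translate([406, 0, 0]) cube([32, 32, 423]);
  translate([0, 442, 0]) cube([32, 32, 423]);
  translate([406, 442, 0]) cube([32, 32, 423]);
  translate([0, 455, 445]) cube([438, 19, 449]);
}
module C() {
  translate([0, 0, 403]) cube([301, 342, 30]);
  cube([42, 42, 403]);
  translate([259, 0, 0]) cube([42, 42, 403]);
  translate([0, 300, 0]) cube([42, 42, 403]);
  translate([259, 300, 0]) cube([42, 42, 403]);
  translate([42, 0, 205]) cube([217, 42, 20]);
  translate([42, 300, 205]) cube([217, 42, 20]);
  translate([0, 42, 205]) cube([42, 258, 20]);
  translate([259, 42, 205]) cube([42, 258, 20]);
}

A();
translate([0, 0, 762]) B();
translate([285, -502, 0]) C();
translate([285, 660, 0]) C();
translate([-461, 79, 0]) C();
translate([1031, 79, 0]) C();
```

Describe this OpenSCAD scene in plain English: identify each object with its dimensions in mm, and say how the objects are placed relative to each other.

A is a table: top 871 mm (x) × 500 mm (y), 47 mm thick, upper face at z = 762 mm, on four 86×86 mm square legs, each inset 30 mm from the nearest pair of top edges, running from z = 0 to the bottom of the top. Four apron rails, 86 mm thick and 102 mm tall, run between adjacent legs with their top edges flush with the underside of the top and their outer faces flush with the legs' outer faces.

B is a chair. The seat is a 438×474×22 mm slab with its top at z = 445 mm, on four 32×32 mm corner legs (flush with the seat edges, standing on z = 0). A flat backrest 19 mm thick, 449 mm tall, spans the full seat width and rises from the seat top along its +y edge, rear face flush with the rear of the seat.

C is a simple wooden stool: a rectangular seat 301 mm (x) by 342 mm (y), 30 mm thick, top face at z = 433 mm, on four square legs, each 42×42 mm in cross-section. The legs rest on z = 0, each flush with a corner of the seat. Four stretchers, 42 mm wide and 20 mm tall, connect adjacent legs with their undersides at z = 205 mm, each running between the inner faces of the legs it joins and aligned with the legs' outer faces on the other axis.

The chair is on top of the table. Four stools sit around the table at the −y, +y, −x, +x sides.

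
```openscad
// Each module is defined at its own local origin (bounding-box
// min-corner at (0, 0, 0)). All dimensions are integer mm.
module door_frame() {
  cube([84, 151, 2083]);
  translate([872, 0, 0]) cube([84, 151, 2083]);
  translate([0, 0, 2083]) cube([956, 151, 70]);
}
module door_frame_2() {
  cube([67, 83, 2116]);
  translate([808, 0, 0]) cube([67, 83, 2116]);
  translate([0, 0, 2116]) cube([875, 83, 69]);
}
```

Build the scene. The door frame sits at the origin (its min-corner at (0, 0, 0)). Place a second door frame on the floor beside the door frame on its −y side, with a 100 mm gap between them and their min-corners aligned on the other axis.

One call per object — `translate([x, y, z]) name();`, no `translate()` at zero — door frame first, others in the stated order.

door_frame();
translate([0, -183, 0]) door_frame_2();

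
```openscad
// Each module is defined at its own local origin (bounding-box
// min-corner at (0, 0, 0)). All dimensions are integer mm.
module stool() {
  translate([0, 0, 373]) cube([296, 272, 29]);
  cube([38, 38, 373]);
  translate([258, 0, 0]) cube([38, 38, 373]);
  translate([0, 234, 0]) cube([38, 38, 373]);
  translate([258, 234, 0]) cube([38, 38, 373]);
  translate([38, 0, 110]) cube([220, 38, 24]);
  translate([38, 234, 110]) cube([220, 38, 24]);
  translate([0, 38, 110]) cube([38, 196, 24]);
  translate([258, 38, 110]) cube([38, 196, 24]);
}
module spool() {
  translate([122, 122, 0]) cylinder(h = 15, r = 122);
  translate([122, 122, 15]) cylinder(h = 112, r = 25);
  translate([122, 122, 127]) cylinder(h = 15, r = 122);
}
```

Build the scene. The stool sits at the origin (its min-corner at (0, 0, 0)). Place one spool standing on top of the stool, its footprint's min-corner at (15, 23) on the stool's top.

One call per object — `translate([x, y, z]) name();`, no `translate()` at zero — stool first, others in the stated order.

stool();
translate([15, 23, 402]) spool();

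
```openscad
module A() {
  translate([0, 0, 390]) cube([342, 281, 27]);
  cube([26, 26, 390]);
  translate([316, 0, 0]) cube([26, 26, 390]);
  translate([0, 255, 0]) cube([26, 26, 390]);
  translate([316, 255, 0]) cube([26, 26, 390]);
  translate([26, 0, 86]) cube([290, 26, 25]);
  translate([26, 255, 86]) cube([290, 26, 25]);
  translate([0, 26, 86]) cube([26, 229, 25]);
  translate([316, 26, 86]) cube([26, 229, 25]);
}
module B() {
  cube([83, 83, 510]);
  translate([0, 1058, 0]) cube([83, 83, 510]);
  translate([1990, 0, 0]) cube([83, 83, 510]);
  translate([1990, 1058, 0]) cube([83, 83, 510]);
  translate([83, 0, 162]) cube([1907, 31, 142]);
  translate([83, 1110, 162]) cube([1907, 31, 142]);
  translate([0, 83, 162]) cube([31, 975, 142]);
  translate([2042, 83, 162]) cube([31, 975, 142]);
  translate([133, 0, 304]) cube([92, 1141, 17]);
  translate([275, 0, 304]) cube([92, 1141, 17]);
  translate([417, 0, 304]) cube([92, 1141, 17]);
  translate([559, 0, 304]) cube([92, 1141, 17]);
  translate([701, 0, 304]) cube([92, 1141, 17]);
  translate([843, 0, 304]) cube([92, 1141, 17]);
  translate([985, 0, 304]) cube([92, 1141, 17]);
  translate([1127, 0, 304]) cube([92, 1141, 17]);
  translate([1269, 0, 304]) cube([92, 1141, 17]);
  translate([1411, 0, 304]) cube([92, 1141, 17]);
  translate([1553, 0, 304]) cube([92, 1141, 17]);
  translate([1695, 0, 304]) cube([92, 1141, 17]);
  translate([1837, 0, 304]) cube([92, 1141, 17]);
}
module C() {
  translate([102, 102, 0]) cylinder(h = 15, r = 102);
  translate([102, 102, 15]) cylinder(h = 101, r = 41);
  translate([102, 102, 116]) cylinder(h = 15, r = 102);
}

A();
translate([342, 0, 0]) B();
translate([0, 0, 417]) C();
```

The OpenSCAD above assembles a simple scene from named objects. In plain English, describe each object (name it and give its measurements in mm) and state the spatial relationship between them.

A is a four-legged stool. The seat is 342×281 mm, 27 mm thick, top at z = 417 mm. It stands on four square legs, each 26×26 mm in cross-section, from z = 0 to the seat underside, each flush with a corner of the seat. Four stretchers, 26 mm wide and 25 mm tall, connect adjacent legs with their undersides at z = 86 mm, each running between the inner faces of the legs it joins and aligned with the legs' outer faces on the other axis.

B is a bed frame 2073 mm long (x) by 1141 mm wide (y). Four 83×83 mm corner posts, 510 mm tall, at the corners of the footprint. Four rails of 31 mm thickness and 142 mm height run between adjacent posts with their undersides at z = 162 mm, their outer faces flush with the outside of the frame (the two x-running rails run between the posts' inner faces; the two y-running rails run between the posts' inner faces). 13 slats, each 92 mm wide (x) and 17 mm thick, lie across the top of the two x-running rails, running the full 1141 mm width of the frame in y; the slats are evenly spaced along x between the inner faces of the end posts with equal gaps (rounded down to the nearest mm) at the −x end and between each pair — any rounding remainder accumulates at the +x end.

C is a spool: two coaxial disc flanges of radius 102 mm and thickness 15 mm, joined by a core cylinder of radius 41 mm and height 101 mm. The lower flange rests on z = 0 and the three cylinders share a vertical axis.

The bed frame is against the stool's +x side, with their −y faces flush. The spool is on top of the stool.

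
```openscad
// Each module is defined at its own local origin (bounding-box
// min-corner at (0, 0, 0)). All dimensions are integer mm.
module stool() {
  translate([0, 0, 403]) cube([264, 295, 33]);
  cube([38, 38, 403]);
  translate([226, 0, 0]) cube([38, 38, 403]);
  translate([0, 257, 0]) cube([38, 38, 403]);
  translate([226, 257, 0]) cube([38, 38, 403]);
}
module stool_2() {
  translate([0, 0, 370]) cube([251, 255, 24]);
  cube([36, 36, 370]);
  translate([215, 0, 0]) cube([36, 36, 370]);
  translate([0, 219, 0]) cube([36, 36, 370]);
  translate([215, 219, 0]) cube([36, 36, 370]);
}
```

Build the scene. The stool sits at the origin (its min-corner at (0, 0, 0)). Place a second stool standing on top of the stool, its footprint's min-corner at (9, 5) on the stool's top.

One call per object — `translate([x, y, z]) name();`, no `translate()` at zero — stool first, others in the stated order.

stool();
translate([9, 5, 436]) stool_2();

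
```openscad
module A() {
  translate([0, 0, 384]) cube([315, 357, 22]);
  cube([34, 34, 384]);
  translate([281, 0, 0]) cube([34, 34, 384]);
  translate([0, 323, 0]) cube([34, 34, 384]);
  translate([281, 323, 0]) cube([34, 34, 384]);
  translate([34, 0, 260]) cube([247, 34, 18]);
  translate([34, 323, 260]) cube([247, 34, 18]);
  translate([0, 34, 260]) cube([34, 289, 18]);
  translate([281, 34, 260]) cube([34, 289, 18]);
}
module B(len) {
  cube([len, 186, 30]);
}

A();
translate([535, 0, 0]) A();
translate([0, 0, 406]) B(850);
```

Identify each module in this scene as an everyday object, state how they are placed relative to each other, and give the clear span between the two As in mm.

Second stool starts at x = 535; first ends at x = 315; clear span = 535 − 315 = 220 mm.

A is a stool. B is a beam. A beam spans the tops of two stools. The clear span between the two stools is 220 mm.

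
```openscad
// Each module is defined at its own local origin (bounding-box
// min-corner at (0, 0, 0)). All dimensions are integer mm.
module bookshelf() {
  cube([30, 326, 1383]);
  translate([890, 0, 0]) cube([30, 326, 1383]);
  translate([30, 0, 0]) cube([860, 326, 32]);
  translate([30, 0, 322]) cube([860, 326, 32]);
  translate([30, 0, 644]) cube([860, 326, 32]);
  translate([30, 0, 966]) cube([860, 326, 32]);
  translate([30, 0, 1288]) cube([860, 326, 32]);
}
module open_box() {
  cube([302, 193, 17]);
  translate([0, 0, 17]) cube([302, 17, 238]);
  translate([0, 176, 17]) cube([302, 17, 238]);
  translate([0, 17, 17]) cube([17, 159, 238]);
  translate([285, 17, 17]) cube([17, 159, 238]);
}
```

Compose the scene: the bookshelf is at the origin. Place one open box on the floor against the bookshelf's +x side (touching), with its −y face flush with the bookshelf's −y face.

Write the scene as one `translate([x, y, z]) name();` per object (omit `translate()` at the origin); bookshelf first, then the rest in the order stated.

bookshelf();
translate([920, 0, 0]) open_box();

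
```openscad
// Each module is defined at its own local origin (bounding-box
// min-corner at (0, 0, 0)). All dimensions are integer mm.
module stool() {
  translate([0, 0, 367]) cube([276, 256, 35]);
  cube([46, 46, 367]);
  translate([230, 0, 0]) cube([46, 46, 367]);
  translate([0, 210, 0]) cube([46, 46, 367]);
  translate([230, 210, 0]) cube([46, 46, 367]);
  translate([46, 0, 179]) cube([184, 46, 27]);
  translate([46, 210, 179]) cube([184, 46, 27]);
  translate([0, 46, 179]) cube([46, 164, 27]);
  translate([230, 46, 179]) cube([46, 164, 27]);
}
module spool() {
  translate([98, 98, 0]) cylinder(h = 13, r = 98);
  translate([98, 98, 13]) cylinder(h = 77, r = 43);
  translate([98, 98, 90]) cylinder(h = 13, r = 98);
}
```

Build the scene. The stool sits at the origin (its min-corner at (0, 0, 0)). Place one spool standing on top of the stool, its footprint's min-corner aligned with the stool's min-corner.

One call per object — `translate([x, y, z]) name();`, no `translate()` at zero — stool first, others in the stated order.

stool();
translate([0, 0, 402]) spool();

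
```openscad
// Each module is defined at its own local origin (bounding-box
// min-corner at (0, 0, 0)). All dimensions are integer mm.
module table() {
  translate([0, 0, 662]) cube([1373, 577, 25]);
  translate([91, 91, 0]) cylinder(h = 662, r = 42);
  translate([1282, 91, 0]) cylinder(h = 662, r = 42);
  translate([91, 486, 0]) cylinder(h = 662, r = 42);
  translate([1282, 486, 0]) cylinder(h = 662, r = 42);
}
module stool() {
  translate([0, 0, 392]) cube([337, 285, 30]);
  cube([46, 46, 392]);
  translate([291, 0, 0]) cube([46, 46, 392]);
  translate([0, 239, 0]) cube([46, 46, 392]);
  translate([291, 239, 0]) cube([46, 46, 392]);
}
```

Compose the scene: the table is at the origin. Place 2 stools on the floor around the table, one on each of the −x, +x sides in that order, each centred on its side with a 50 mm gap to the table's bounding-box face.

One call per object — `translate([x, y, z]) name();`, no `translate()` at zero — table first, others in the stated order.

table();
translate([-387, 146, 0]) stool();
translate([1423, 146, 0]) stool();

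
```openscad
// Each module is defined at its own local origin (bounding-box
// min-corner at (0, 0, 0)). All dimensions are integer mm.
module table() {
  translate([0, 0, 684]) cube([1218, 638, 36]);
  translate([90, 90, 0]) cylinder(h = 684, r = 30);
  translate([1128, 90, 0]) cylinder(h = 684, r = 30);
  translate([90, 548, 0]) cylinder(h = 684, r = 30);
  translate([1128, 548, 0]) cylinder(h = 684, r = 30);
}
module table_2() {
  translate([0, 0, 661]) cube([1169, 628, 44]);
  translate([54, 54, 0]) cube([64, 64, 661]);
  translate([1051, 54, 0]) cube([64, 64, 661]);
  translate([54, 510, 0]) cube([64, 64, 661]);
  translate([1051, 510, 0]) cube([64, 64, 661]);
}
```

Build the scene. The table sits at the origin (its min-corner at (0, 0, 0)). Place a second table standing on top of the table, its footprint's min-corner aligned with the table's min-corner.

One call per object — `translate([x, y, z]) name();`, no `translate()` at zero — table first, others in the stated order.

table();
translate([0, 0, 720]) table_2();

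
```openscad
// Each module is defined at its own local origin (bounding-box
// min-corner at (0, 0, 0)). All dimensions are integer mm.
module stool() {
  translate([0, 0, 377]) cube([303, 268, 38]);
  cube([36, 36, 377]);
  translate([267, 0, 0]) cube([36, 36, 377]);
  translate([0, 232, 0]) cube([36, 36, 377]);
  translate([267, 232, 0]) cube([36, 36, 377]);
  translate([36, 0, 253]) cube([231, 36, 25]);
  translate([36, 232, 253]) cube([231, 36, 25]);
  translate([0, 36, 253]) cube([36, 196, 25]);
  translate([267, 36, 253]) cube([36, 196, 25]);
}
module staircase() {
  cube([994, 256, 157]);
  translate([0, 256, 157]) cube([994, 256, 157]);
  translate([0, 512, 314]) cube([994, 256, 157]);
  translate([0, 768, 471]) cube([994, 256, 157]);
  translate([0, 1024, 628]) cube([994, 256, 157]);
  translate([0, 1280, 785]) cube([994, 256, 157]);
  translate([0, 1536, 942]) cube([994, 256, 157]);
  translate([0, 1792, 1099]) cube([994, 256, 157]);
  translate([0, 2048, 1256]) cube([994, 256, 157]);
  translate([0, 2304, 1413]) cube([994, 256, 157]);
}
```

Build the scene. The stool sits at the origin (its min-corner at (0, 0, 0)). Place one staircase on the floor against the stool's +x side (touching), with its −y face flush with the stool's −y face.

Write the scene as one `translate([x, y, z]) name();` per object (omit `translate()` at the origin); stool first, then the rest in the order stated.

stool();
translate([303, 0, 0]) staircase();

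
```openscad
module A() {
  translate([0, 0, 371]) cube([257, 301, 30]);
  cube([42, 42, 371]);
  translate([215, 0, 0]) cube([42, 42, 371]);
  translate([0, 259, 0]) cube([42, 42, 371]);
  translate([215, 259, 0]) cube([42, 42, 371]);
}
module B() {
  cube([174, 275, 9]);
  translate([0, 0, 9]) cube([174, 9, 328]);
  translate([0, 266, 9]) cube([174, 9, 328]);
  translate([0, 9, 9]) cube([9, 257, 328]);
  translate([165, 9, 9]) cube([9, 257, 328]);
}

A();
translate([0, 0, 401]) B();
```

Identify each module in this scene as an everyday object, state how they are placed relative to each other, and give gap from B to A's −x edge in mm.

The open box's min-x is at 0; the stool's min-x is 0; gap = 0 mm.

A is a stool. B is an open box. The open box is on top of the stool. The gap from the open box to the stool's −x edge is 0 mm.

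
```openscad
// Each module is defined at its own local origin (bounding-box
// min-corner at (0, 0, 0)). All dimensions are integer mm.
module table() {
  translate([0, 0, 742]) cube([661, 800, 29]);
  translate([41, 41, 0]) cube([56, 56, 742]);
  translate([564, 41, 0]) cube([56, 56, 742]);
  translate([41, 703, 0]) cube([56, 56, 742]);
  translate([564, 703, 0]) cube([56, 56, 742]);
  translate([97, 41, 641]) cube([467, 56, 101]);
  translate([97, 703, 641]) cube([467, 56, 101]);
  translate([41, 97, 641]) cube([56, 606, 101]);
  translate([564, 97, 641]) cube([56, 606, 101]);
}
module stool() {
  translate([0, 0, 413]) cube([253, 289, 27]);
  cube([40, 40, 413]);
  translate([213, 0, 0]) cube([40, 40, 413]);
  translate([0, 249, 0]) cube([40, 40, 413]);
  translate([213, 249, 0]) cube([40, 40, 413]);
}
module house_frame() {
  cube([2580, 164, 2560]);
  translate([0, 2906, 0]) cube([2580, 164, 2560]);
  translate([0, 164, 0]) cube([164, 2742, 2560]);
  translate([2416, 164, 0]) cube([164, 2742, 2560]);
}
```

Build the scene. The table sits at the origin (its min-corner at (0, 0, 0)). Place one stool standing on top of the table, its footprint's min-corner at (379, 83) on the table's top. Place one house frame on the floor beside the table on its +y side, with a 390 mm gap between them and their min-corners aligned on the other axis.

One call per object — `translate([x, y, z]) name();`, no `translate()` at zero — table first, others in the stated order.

table();
translate([379, 83, 771]) stool();
translate([0, 1190, 0]) house_frame();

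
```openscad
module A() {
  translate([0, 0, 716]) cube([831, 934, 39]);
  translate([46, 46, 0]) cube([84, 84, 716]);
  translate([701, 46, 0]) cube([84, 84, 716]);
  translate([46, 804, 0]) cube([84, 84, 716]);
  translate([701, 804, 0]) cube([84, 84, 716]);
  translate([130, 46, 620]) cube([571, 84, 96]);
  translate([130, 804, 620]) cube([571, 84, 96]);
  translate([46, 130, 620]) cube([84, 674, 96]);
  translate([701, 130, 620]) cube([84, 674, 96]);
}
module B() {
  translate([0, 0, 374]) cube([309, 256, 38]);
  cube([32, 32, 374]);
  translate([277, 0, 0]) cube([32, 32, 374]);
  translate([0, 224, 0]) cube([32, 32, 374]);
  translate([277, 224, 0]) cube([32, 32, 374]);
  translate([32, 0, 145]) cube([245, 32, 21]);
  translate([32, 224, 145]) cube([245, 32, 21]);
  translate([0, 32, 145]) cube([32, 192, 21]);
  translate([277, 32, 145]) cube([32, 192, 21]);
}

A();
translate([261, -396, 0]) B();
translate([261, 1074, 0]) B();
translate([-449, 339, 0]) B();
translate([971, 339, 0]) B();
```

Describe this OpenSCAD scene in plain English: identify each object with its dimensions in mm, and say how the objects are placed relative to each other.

A is a table with a 831×934 mm rectangular top, 39 mm thick, top surface at z = 755 mm, supported by four 84×84 mm square legs, each inset 46 mm from the nearest pair of top edges, running from the floor. Four apron rails, 84 mm thick and 96 mm tall, run between adjacent legs with their top edges flush with the underside of the top and their outer faces flush with the legs' outer faces.

B is a four-legged stool. The seat is 309×256 mm, 38 mm thick, top at z = 412 mm. It stands on four square legs, each 32×32 mm in cross-section, from z = 0 to the seat underside, each flush with a corner of the seat. Four stretchers, 32 mm wide and 21 mm tall, connect adjacent legs with their undersides at z = 145 mm, each running between the inner faces of the legs it joins and aligned with the legs' outer faces on the other axis.

Four stools sit around the table at the −y, +y, −x, +x sides.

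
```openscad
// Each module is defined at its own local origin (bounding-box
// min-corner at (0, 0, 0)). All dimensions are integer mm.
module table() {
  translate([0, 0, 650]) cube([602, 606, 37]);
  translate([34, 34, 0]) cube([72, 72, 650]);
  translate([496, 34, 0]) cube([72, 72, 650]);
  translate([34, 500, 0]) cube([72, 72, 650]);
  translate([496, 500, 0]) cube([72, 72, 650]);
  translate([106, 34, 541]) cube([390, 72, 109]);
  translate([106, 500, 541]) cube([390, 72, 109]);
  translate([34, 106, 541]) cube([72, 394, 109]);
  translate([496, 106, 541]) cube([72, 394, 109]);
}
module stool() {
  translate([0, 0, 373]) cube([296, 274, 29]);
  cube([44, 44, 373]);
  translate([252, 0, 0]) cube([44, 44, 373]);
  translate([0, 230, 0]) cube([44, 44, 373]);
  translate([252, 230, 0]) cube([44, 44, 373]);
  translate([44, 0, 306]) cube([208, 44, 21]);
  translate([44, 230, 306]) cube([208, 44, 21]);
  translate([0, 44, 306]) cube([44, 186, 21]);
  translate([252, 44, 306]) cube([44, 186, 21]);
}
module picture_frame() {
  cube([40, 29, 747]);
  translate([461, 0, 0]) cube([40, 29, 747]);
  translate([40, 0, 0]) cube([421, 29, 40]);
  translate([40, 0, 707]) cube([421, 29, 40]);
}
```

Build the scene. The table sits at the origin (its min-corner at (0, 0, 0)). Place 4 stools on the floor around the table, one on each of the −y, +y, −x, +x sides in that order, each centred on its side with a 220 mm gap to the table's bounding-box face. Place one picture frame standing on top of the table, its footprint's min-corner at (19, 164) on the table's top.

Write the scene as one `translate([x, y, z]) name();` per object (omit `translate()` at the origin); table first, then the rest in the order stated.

table();
translate([153, -494, 0]) stool();
translate([153, 826, 0]) stool();
translate([-516, 166, 0]) stool();
translate([822, 166, 0]) stool();
translate([19, 164, 687]) picture_frame();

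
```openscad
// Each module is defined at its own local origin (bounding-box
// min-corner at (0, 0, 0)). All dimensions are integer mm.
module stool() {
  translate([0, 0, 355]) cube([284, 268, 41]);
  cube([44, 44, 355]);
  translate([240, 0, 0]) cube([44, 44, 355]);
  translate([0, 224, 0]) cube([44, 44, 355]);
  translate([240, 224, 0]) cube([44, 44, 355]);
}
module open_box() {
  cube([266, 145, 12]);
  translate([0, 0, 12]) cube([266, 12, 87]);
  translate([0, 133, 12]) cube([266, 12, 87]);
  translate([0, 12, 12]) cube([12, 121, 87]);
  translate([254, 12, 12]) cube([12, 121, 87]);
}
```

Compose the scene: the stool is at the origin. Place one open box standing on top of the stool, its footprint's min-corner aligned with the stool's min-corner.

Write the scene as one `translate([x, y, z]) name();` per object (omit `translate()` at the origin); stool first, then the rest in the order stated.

stool();
translate([0, 0, 396]) open_box();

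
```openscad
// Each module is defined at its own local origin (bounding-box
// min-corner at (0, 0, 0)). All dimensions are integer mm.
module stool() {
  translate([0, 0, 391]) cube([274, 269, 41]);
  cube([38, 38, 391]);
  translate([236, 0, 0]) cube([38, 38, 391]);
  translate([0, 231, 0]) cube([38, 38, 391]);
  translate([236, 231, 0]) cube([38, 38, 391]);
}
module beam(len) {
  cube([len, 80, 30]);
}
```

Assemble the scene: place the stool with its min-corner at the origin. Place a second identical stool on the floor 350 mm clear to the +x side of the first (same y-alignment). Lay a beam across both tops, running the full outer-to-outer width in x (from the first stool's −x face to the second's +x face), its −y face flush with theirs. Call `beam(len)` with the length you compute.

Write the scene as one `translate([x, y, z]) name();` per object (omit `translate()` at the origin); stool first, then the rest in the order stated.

stool();
translate([624, 0, 0]) stool();
translate([0, 0, 432]) beam(898);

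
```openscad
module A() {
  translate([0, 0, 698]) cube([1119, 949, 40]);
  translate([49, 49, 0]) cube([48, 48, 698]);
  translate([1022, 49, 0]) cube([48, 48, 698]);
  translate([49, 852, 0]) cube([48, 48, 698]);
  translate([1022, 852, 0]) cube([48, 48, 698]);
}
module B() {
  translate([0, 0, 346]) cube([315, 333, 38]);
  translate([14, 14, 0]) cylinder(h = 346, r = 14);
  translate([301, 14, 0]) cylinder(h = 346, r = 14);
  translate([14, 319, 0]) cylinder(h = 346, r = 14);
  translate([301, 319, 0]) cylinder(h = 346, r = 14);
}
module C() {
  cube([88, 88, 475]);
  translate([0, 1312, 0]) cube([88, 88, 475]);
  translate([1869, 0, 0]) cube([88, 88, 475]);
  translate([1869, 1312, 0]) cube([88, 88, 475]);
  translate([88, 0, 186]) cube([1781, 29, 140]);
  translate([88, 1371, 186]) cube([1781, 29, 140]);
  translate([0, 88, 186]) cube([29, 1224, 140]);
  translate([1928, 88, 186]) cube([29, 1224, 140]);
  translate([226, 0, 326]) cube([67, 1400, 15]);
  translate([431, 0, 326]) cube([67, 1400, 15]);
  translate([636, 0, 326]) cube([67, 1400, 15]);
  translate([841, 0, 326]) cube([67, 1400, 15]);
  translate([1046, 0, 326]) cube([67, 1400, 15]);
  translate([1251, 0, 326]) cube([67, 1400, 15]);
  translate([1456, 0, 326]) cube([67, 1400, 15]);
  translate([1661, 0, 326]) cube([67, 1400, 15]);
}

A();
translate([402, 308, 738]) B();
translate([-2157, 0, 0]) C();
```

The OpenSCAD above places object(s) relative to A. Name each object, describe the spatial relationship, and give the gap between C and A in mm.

The bed frame's nearest face is 200 mm from the table's −x face.

A is a table. B is a stool. C is a bed frame. The stool is on top of the table, centred. The bed frame is on the floor beside the table on its −x side. The gap between the bed frame and the table is 200 mm.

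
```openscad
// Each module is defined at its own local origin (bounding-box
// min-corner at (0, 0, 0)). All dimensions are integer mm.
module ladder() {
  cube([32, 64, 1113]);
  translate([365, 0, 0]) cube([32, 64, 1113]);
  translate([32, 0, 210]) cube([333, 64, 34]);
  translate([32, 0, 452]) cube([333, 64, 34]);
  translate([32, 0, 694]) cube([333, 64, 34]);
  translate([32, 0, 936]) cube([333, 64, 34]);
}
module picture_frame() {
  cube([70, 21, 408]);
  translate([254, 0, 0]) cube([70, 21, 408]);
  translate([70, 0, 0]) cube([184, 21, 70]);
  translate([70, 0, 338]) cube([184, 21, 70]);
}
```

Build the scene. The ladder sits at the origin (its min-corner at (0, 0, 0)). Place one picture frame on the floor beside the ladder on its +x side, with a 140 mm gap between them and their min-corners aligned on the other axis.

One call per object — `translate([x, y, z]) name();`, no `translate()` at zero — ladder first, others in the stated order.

ladder();
translate([537, 0, 0]) picture_frame();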